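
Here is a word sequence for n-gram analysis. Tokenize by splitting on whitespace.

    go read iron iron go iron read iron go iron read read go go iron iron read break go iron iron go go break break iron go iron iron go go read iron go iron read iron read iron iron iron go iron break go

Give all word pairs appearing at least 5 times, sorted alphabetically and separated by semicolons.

go iron; iron go; iron iron; iron read; read iron

Bigram counts meeting the condition (at least 5 times):
  go iron: 7
  iron go: 7
  iron iron: 6
  iron read: 5
  read iron: 5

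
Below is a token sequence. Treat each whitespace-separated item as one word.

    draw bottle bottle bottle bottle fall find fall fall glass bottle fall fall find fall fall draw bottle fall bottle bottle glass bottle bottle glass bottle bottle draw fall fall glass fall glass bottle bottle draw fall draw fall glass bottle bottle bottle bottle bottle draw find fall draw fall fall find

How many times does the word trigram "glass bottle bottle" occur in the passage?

4

Scanning the 50 overlapping trigram windows for "glass bottle bottle":
  position 22–24: glass bottle bottle
  position 25–27: glass bottle bottle
  position 33–35: glass bottle bottle
  position 40–42: glass bottle bottle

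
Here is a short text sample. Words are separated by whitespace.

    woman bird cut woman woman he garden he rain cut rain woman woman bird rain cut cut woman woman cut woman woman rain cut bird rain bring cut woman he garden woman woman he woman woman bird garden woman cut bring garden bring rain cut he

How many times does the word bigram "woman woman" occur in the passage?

Scanning the 45 overlapping bigram windows for "woman woman":
  position 4–5: woman woman
  position 12–13: woman woman
  position 18–19: woman woman
  position 21–22: woman woman
  position 32–33: woman woman
  position 35–36: woman woman

6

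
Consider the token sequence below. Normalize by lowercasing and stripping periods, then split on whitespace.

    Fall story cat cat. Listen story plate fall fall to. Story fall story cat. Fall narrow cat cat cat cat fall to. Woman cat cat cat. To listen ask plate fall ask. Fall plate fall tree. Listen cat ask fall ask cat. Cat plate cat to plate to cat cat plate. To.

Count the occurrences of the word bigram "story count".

0

Scanning the 51 overlapping bigram windows for "story count":
  (none found)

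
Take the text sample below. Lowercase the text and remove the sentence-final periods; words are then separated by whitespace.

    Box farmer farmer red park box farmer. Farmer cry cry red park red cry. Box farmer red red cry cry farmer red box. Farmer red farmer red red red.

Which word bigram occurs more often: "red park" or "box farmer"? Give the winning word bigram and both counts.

"red park": 2 occurrences
"box farmer": 4 occurrences

"box farmer" (4 vs 2)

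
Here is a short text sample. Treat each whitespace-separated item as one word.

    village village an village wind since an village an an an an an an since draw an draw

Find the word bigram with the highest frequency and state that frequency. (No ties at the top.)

"an an", 5 times

Bigram frequencies (highest first):
  an an: 5
  village an: 2
  an village: 2
  village village: 1
  village wind: 1
  wind since: 1
  … (5 more, each ≤ 1)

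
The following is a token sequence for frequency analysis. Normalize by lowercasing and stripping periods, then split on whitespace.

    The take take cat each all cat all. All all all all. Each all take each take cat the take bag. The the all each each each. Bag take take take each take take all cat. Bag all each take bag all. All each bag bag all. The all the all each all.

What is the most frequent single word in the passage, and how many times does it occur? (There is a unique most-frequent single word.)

"all", 16 times

Unigram frequencies (highest first):
  all: 16
  take: 11
  each: 10
  the: 6
  bag: 6
  cat: 4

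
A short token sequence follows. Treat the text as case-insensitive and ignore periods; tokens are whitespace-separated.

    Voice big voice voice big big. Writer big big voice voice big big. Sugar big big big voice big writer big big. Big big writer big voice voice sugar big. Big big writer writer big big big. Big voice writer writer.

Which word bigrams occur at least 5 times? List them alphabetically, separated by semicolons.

big big; big voice

Bigram counts meeting the condition (at least 5 times):
  big big: 13
  big voice: 5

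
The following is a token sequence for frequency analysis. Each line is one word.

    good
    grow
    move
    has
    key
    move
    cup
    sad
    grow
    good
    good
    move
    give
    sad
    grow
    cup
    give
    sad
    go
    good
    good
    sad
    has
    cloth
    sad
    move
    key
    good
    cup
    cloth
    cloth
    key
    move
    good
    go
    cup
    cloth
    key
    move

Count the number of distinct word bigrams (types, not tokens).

39 tokens → 38 bigram windows in total.
Repeated bigrams (each contributes count−1 duplicates):
  key move: 3
  cloth key: 2
  cup cloth: 2
  give sad: 2
  good good: 2
  sad grow: 2
7 duplicate windows → 38 − 7 = 31 distinct.

31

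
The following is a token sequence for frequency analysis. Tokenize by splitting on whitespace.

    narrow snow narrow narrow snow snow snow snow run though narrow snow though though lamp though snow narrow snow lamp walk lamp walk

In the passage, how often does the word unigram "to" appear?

0

Scanning the 23 tokens for "to":
  (none found)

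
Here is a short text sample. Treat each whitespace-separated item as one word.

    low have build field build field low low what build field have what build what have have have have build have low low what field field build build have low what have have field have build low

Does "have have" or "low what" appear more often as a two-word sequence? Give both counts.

"have have" (4 vs 3)

"have have": 4 occurrences
"low what": 3 occurrences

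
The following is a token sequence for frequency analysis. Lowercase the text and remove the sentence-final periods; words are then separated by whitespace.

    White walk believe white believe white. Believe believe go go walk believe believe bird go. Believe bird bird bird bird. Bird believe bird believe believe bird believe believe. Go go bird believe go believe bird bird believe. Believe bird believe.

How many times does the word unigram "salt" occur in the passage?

Scanning the 40 tokens for "salt":
  (none found)

0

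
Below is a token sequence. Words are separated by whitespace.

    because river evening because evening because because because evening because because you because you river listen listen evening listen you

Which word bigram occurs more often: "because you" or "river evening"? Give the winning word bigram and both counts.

"because you" (2 vs 1)

"because you": 2 occurrences
"river evening": 1 occurrence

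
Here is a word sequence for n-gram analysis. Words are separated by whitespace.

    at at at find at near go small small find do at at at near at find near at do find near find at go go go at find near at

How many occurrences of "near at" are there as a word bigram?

3

Scanning the 30 overlapping bigram windows for "near at":
  position 15–16: near at
  position 18–19: near at
  position 30–31: near at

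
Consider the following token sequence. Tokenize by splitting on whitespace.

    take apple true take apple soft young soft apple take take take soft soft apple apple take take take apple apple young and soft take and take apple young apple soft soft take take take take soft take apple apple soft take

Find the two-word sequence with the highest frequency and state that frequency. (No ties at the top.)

"take take", 7 times

Bigram frequencies (highest first):
  take take: 7
  take apple: 5
  soft take: 4
  apple soft: 3
  apple apple: 3
  soft apple: 2
  … (13 more, each ≤ 2)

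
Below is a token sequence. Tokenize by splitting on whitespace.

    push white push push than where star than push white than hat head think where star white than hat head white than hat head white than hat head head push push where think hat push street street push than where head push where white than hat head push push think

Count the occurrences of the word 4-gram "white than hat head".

Scanning the 47 overlapping 4-gram windows for "white than hat head":
  position 10–13: white than hat head
  position 17–20: white than hat head
  position 21–24: white than hat head
  position 25–28: white than hat head
  position 44–47: white than hat head

5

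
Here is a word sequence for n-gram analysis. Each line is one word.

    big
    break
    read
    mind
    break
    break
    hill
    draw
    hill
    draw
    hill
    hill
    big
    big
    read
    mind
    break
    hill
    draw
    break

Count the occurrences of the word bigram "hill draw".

3

Scanning the 19 overlapping bigram windows for "hill draw":
  position 7–8: hill draw
  position 9–10: hill draw
  position 18–19: hill draw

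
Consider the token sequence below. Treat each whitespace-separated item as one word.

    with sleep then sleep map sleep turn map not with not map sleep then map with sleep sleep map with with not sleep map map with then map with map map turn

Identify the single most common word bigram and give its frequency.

"map with", 4 times

Bigram frequencies (highest first):
  map with: 4
  sleep map: 3
  with sleep: 2
  sleep then: 2
  map sleep: 2
  with not: 2
  … (14 more, each ≤ 2)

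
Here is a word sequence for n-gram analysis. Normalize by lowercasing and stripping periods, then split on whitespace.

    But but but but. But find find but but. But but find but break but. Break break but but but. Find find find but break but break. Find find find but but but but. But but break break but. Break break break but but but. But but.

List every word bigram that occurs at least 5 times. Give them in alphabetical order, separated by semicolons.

break but; but break; but but; find find

Bigram counts meeting the condition (at least 5 times):
  break but: 5
  but break: 6
  but but: 18
  find find: 5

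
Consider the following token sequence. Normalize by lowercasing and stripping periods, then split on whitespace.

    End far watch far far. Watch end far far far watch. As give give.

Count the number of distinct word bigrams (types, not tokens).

8

14 tokens → 13 bigram windows in total.
Repeated bigrams (each contributes count−1 duplicates):
  far far: 3
  far watch: 3
  end far: 2
5 duplicate windows → 13 − 5 = 8 distinct.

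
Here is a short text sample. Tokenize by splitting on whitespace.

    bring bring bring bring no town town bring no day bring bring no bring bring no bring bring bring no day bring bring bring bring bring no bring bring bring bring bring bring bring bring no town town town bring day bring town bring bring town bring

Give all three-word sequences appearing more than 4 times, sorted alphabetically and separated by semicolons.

bring bring bring; bring bring no

Trigram counts meeting the condition (more than 4 times):
  bring bring bring: 12
  bring bring no: 6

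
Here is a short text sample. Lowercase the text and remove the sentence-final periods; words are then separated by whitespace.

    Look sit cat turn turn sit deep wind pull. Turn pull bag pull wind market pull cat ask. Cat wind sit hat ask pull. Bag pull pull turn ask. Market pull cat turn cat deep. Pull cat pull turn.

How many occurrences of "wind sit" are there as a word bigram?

Scanning the 38 overlapping bigram windows for "wind sit":
  position 20–21: wind sit

1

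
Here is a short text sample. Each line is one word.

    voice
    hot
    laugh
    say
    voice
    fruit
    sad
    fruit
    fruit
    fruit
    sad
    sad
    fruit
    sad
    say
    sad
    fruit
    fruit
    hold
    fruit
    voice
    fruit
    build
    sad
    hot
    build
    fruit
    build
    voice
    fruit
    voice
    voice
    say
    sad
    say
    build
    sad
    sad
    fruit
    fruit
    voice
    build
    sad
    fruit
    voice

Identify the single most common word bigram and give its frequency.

"sad fruit", 5 times

Bigram frequencies (highest first):
  sad fruit: 5
  fruit fruit: 4
  fruit voice: 4
  voice fruit: 3
  fruit sad: 3
  build sad: 3
  … (18 more, each ≤ 2)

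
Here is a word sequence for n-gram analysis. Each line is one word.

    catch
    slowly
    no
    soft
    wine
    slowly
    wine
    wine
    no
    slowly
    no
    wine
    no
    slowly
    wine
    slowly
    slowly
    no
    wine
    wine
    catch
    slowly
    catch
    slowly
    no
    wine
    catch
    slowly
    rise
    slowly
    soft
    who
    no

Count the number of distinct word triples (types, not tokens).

33 tokens → 31 trigram windows in total.
Repeated trigrams (each contributes count−1 duplicates):
  slowly no wine: 3
  catch slowly no: 2
  wine catch slowly: 2
  wine no slowly: 2
5 duplicate windows → 31 − 5 = 26 distinct.

26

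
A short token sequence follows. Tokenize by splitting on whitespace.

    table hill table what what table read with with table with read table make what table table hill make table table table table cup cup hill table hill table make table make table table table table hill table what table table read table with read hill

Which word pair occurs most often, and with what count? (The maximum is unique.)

"table table", 8 times

Bigram frequencies (highest first):
  table table: 8
  table hill: 4
  hill table: 4
  what table: 3
  table make: 3
  make table: 3
  … (15 more, each ≤ 2)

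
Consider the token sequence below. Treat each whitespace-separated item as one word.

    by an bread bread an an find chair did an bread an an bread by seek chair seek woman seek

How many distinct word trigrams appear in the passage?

20 tokens → 18 trigram windows in total.
Repeated trigrams (each contributes count−1 duplicates):
  bread an an: 2
1 duplicate windows → 18 − 1 = 17 distinct.

17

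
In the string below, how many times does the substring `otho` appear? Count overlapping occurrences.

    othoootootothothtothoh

Sliding a length-4 window over the 22 characters (19 positions):
  position 1–4: otho
  position 11–14: otho
  position 18–21: otho

3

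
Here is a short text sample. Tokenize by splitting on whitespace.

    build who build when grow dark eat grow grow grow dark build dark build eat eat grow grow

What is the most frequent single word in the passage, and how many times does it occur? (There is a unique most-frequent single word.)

"grow", 6 times

Unigram frequencies (highest first):
  grow: 6
  build: 4
  dark: 3
  eat: 3
  who: 1
  when: 1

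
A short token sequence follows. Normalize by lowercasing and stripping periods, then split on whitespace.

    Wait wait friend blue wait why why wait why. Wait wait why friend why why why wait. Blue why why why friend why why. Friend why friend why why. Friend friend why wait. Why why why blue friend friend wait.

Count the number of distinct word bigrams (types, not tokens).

15

40 tokens → 39 bigram windows in total.
Repeated bigrams (each contributes count−1 duplicates):
  why why: 9
  friend why: 5
  why friend: 5
  wait why: 4
  why wait: 4
  friend friend: 2
  wait wait: 2
24 duplicate windows → 39 − 24 = 15 distinct.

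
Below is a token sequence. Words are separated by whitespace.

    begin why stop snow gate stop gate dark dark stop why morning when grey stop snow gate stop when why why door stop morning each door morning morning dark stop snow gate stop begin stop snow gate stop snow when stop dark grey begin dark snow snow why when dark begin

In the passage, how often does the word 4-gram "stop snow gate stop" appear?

4

Scanning the 48 overlapping 4-gram windows for "stop snow gate stop":
  position 3–6: stop snow gate stop
  position 15–18: stop snow gate stop
  position 30–33: stop snow gate stop
  position 35–38: stop snow gate stop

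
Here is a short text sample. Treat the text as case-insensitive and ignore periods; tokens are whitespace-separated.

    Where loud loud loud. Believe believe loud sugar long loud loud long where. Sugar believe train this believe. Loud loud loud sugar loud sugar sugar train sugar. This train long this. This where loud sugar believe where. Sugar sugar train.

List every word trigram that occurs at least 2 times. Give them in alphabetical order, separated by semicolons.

Trigram counts meeting the condition (at least 2 times):
  loud loud loud: 2
  sugar sugar train: 2

loud loud loud; sugar sugar train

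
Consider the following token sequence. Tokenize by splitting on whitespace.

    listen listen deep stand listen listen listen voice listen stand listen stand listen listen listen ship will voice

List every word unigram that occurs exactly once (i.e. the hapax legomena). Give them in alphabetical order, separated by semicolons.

deep; ship; will

Unigram counts meeting the condition (exactly once (i.e. the hapax legomena)):
  deep: 1
  ship: 1
  will: 1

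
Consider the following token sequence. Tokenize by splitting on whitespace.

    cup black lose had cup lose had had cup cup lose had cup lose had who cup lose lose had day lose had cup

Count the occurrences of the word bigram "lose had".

6

Scanning the 23 overlapping bigram windows for "lose had":
  position 3–4: lose had
  position 6–7: lose had
  position 11–12: lose had
  position 14–15: lose had
  position 19–20: lose had
  position 22–23: lose had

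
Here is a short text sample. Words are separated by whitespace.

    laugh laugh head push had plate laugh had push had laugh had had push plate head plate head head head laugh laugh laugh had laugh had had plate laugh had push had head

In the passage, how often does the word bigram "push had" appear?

3

Scanning the 32 overlapping bigram windows for "push had":
  position 4–5: push had
  position 9–10: push had
  position 31–32: push had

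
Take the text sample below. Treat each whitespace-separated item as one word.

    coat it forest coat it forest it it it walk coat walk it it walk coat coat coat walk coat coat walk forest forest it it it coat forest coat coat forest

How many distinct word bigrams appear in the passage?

14

32 tokens → 31 bigram windows in total.
Repeated bigrams (each contributes count−1 duplicates):
  it it: 5
  coat coat: 4
  coat walk: 3
  walk coat: 3
  coat forest: 2
  coat it: 2
  forest coat: 2
  forest it: 2
  … (2 more repeated)
17 duplicate windows → 31 − 17 = 14 distinct.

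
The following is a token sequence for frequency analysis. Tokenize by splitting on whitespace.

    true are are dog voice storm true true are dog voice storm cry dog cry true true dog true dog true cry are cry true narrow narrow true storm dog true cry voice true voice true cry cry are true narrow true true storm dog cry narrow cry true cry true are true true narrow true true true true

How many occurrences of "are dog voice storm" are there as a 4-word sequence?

2

Scanning the 56 overlapping 4-gram windows for "are dog voice storm":
  position 3–6: are dog voice storm
  position 9–12: are dog voice storm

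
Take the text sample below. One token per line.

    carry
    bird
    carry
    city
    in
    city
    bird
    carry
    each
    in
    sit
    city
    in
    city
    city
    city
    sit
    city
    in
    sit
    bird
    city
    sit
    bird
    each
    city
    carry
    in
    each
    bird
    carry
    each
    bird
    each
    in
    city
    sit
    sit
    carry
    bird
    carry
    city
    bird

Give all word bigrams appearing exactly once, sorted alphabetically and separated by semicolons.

Bigram counts meeting the condition (exactly once):
  bird city: 1
  carry in: 1
  city carry: 1
  each city: 1
  in each: 1
  sit carry: 1
  sit sit: 1

bird city; carry in; city carry; each city; in each; sit carry; sit sit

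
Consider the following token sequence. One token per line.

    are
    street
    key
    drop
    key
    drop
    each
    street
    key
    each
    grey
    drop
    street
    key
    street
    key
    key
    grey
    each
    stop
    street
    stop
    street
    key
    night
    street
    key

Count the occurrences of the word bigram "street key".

Scanning the 26 overlapping bigram windows for "street key":
  position 2–3: street key
  position 8–9: street key
  position 13–14: street key
  position 15–16: street key
  position 23–24: street key
  position 26–27: street key

6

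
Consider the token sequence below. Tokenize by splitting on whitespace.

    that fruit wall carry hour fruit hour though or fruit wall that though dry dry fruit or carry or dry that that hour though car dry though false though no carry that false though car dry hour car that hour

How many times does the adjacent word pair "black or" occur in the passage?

0

Scanning the 39 overlapping bigram windows for "black or":
  (none found)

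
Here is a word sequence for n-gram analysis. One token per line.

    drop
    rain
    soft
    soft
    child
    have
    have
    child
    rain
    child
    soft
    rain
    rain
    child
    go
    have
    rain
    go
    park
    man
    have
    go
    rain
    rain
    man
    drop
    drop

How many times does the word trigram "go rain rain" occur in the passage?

1

Scanning the 25 overlapping trigram windows for "go rain rain":
  position 22–24: go rain rain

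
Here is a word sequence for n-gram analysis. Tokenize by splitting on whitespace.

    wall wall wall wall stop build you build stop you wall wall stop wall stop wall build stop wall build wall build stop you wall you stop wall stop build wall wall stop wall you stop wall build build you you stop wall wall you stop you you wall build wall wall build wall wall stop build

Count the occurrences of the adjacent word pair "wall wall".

Scanning the 56 overlapping bigram windows for "wall wall":
  position 1–2: wall wall
  position 2–3: wall wall
  position 3–4: wall wall
  position 11–12: wall wall
  position 31–32: wall wall
  position 43–44: wall wall
  position 51–52: wall wall
  position 54–55: wall wall

8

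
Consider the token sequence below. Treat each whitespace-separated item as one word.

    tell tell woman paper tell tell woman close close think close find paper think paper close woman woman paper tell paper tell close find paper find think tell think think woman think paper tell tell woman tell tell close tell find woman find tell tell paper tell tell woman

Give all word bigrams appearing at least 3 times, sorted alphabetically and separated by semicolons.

Bigram counts meeting the condition (at least 3 times):
  paper tell: 5
  tell tell: 6
  tell woman: 4

paper tell; tell tell; tell woman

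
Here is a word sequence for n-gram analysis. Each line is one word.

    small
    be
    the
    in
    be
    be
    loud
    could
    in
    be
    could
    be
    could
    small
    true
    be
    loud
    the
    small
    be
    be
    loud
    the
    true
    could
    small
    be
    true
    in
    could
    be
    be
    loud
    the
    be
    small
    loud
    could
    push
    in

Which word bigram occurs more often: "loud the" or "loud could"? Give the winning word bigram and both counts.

"loud the": 3 occurrences
"loud could": 2 occurrences

"loud the" (3 vs 2)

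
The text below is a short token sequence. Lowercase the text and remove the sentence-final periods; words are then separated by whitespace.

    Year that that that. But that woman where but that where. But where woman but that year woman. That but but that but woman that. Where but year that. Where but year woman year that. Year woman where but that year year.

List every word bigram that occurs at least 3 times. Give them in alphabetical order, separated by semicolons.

Bigram counts meeting the condition (at least 3 times):
  but that: 5
  that but: 3
  that where: 3
  that year: 3
  where but: 5
  year that: 3
  year woman: 3

but that; that but; that where; that year; where but; year that; year woman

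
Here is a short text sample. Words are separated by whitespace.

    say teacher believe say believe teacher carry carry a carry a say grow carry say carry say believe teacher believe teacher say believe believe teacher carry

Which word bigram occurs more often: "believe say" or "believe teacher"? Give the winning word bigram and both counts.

"believe say": 1 occurrence
"believe teacher": 4 occurrences

"believe teacher" (4 vs 1)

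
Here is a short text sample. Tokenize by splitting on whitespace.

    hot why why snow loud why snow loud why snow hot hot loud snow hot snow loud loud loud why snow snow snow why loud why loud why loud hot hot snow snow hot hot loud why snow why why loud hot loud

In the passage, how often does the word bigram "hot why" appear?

1

Scanning the 42 overlapping bigram windows for "hot why":
  position 1–2: hot why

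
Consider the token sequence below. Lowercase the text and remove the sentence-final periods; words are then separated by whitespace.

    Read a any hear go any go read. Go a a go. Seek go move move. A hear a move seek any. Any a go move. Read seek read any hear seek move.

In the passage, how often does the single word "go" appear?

6

Scanning the 33 tokens for "go":
  position 5: go
  position 7: go
  position 9: go
  position 12: go
  position 14: go
  position 25: go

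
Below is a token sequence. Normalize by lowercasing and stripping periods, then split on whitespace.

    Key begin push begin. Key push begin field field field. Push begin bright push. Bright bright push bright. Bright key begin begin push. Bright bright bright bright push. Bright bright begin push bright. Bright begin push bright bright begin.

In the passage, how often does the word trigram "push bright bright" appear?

Scanning the 37 overlapping trigram windows for "push bright bright":
  position 14–16: push bright bright
  position 17–19: push bright bright
  position 23–25: push bright bright
  position 28–30: push bright bright
  position 32–34: push bright bright
  position 36–38: push bright bright

6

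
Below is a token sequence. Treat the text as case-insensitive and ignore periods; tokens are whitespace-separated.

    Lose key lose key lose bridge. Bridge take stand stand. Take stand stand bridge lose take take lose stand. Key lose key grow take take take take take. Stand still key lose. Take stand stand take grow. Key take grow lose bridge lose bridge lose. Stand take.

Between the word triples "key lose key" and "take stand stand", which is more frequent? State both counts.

"take stand stand" (3 vs 2)

"key lose key": 2 occurrences
"take stand stand": 3 occurrences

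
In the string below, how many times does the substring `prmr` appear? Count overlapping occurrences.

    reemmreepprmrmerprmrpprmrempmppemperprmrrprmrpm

Sliding a length-4 window over the 47 characters (44 positions):
  position 10–13: prmr
  position 17–20: prmr
  position 22–25: prmr
  position 37–40: prmr
  position 42–45: prmr

5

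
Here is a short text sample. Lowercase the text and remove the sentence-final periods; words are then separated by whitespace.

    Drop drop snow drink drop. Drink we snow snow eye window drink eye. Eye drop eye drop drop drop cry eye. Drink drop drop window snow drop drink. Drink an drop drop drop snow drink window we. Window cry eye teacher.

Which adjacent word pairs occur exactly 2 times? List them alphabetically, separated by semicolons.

cry eye; drink drop; drop drink; drop snow; eye drop; snow drink

Bigram counts meeting the condition (exactly 2 times):
  cry eye: 2
  drink drop: 2
  drop drink: 2
  drop snow: 2
  eye drop: 2
  snow drink: 2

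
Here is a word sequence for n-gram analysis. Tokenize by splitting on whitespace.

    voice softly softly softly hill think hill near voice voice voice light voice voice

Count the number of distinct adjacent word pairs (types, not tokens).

14 tokens → 13 bigram windows in total.
Repeated bigrams (each contributes count−1 duplicates):
  voice voice: 3
  softly softly: 2
3 duplicate windows → 13 − 3 = 10 distinct.

10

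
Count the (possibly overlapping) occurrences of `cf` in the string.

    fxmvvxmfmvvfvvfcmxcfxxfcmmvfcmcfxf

Sliding a length-2 window over the 34 characters (33 positions):
  position 19–20: cf
  position 31–32: cf

2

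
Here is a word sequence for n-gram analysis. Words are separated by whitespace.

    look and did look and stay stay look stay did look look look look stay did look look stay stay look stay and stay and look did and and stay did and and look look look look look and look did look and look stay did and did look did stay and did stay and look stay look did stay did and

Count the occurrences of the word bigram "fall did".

Scanning the 61 overlapping bigram windows for "fall did":
  (none found)

0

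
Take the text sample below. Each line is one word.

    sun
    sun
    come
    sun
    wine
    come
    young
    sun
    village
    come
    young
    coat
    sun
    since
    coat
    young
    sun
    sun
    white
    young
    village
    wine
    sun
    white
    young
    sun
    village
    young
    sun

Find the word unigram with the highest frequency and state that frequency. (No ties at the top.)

"sun", 10 times

Unigram frequencies (highest first):
  sun: 10
  young: 6
  come: 3
  village: 3
  wine: 2
  coat: 2
  … (2 more, each ≤ 2)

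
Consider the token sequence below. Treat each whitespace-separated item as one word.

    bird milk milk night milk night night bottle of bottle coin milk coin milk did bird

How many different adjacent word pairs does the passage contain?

16 tokens → 15 bigram windows in total.
Repeated bigrams (each contributes count−1 duplicates):
  coin milk: 2
  milk night: 2
2 duplicate windows → 15 − 2 = 13 distinct.

13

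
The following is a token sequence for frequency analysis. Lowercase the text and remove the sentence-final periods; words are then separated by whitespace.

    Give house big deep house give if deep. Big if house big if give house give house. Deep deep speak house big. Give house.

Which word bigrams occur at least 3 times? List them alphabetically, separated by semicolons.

give house; house big

Bigram counts meeting the condition (at least 3 times):
  give house: 4
  house big: 3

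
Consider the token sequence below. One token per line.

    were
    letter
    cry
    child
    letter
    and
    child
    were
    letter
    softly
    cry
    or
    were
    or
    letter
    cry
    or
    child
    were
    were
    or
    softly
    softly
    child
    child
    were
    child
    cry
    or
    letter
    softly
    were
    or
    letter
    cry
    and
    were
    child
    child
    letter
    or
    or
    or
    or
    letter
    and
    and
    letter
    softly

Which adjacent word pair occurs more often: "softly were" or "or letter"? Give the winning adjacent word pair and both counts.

"softly were": 1 occurrence
"or letter": 4 occurrences

"or letter" (4 vs 1)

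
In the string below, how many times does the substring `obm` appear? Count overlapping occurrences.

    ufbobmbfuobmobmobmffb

Sliding a length-3 window over the 21 characters (19 positions):
  position 4–6: obm
  position 10–12: obm
  position 13–15: obm
  position 16–18: obm

4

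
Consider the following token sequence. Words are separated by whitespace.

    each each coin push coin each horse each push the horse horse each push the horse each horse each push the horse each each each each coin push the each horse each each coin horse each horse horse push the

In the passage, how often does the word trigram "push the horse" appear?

3

Scanning the 38 overlapping trigram windows for "push the horse":
  position 9–11: push the horse
  position 14–16: push the horse
  position 20–22: push the horse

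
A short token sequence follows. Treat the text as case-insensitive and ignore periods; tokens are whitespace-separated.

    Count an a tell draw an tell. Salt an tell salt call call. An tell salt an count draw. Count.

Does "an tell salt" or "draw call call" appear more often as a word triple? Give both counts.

"an tell salt" (3 vs 0)

"an tell salt": 3 occurrences
"draw call call": 0 occurrences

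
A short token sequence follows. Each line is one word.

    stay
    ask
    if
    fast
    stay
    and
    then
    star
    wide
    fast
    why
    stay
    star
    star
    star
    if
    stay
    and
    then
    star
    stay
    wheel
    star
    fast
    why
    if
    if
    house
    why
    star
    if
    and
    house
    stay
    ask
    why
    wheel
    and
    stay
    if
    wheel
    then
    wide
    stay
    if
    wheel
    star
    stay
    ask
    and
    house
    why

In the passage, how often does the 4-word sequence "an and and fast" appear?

Scanning the 49 overlapping 4-gram windows for "an and and fast":
  (none found)

0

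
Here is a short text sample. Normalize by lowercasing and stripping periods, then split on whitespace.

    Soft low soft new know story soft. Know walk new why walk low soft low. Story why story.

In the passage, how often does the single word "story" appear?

3

Scanning the 18 tokens for "story":
  position 6: story
  position 16: story
  position 18: story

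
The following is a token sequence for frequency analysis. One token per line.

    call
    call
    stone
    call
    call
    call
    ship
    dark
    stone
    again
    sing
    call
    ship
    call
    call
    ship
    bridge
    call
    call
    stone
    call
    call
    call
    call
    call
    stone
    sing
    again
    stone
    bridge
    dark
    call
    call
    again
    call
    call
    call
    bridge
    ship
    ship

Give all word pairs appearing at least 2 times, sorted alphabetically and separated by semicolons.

call call; call ship; call stone; stone call

Bigram counts meeting the condition (at least 2 times):
  call call: 12
  call ship: 3
  call stone: 3
  stone call: 2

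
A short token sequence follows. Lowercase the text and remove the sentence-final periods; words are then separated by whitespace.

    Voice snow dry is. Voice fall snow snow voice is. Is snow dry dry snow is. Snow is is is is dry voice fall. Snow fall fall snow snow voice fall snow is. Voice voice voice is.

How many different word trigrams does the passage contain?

37 tokens → 35 trigram windows in total.
Repeated trigrams (each contributes count−1 duplicates):
  voice fall snow: 3
  fall snow snow: 2
  is is is: 2
  snow snow voice: 2
5 duplicate windows → 35 − 5 = 30 distinct.

30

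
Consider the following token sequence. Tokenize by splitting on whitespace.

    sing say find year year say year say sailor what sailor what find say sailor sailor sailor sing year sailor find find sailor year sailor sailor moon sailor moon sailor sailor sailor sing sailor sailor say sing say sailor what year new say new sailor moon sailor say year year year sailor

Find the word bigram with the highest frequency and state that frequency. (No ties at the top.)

Bigram frequencies (highest first):
  sailor sailor: 6
  year year: 3
  say sailor: 3
  sailor what: 3
  year sailor: 3
  sailor moon: 3
  … (23 more, each ≤ 3)

"sailor sailor", 6 times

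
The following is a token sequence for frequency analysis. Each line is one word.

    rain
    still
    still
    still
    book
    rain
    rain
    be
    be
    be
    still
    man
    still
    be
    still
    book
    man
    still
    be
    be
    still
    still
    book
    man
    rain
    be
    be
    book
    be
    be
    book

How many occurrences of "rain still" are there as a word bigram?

Scanning the 30 overlapping bigram windows for "rain still":
  position 1–2: rain still

1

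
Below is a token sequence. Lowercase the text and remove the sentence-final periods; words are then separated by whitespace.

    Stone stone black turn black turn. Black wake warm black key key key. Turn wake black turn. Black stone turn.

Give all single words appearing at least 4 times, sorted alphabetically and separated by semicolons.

Unigram counts meeting the condition (at least 4 times):
  black: 6
  turn: 5

black; turn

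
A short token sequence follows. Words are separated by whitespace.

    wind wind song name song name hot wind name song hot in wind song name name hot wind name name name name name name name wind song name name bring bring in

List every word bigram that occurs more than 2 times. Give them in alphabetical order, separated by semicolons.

name name; song name; wind song

Bigram counts meeting the condition (more than 2 times):
  name name: 8
  song name: 4
  wind song: 3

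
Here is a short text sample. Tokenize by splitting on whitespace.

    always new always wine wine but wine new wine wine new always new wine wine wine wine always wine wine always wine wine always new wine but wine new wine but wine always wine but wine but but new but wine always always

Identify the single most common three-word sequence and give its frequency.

Trigram frequencies (highest first):
  wine but wine: 4
  always wine wine: 3
  wine wine always: 3
  wine always wine: 3
  but wine new: 2
  wine new wine: 2
  … (19 more, each ≤ 2)

"wine but wine", 4 times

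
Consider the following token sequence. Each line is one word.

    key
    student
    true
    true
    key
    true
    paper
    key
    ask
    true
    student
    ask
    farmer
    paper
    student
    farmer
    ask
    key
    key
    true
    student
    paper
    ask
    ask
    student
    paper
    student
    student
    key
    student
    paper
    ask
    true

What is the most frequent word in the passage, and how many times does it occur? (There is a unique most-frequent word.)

Unigram frequencies (highest first):
  student: 8
  key: 6
  true: 6
  ask: 6
  paper: 5
  farmer: 2

"student", 8 times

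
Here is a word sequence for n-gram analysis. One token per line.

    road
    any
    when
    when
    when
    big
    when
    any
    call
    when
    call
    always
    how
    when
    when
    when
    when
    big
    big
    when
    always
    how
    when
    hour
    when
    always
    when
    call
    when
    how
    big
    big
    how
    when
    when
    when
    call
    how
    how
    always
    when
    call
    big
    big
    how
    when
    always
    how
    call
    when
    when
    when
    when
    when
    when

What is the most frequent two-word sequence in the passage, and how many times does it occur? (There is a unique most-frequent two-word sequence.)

"when when", 12 times

Bigram frequencies (highest first):
  when when: 12
  when call: 4
  how when: 4
  call when: 3
  always how: 3
  big big: 3
  … (19 more, each ≤ 3)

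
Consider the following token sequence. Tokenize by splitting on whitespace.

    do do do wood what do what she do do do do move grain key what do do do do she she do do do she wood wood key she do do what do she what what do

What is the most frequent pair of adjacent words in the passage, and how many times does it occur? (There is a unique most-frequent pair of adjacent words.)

Bigram frequencies (highest first):
  do do: 11
  what do: 4
  she do: 3
  do she: 3
  do what: 2
  do wood: 1
  … (13 more, each ≤ 1)

"do do", 11 times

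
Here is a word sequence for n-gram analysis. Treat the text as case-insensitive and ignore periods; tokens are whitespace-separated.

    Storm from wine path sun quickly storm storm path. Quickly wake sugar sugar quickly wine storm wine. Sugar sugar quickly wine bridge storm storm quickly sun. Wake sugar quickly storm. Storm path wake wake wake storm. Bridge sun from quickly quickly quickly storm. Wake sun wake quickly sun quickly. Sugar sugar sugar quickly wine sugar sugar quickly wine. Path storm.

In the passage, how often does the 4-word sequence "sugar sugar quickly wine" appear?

Scanning the 57 overlapping 4-gram windows for "sugar sugar quickly wine":
  position 12–15: sugar sugar quickly wine
  position 18–21: sugar sugar quickly wine
  position 51–54: sugar sugar quickly wine
  position 55–58: sugar sugar quickly wine

4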